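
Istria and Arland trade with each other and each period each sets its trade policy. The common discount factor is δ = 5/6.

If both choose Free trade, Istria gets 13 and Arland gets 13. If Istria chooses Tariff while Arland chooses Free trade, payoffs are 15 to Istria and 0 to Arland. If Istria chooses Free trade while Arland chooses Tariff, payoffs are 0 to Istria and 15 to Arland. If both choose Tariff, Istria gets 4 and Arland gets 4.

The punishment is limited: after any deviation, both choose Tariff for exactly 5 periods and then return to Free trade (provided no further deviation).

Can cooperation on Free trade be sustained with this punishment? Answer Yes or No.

Yes

Comparing payoff streams over the 6 periods until play realigns: cooperate → 13(1+δ+…+δ^5); deviate → 15 + 4(δ+…+δ^5).
Cooperation is sustained iff (13−4)(δ+…+δ^5) ≥ 15−13.
δ+…+δ^5 = 5/6·(1−(5/6)^5)/(1−5/6) = 2.9906, and (15−13)/(13−4) = 0.2222.
2.9906 ≥ 0.2222, so cooperation is sustainable.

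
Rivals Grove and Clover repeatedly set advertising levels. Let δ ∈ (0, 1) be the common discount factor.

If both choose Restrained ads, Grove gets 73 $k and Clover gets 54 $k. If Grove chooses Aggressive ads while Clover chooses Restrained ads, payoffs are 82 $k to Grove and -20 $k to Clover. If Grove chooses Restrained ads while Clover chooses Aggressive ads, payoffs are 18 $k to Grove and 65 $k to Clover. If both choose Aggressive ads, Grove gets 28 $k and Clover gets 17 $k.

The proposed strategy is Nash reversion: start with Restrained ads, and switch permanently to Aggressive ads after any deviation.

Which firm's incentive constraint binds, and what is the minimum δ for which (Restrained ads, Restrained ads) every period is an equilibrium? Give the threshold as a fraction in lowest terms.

Clover; δ ≥ 11/48

Grove: cooperation gives 73 each period; deviation gives 82 once then 28 forever.
  73/(1−δ) ≥ 82 + 28δ/(1−δ) ⇒ δ ≥ 9/54 = 1/6.
Clover: cooperation gives 54 each period; deviation gives 65 once then 17 forever.
  δ ≥ 11/48.
Both must hold, so the binding constraint is Clover's: δ ≥ 11/48.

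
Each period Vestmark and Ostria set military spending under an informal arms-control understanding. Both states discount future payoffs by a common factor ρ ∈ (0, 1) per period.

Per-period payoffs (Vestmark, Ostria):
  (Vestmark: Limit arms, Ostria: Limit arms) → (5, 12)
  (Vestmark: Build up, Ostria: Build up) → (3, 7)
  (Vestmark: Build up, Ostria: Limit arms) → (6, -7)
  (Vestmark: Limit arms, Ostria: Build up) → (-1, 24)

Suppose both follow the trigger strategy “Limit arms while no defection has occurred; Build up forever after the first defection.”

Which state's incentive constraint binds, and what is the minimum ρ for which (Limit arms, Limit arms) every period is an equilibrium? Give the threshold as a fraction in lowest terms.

For Vestmark: deviation gain 6−5 = 1, per-period punishment loss 5−3 = 2. IC gives ρ ≥ 1/3.
For Ostria: gain 12, loss 5 per period, so ρ ≥ 12/17.
The tighter constraint is Ostria's, so cooperation needs ρ ≥ 12/17.

Ostria; ρ ≥ 12/17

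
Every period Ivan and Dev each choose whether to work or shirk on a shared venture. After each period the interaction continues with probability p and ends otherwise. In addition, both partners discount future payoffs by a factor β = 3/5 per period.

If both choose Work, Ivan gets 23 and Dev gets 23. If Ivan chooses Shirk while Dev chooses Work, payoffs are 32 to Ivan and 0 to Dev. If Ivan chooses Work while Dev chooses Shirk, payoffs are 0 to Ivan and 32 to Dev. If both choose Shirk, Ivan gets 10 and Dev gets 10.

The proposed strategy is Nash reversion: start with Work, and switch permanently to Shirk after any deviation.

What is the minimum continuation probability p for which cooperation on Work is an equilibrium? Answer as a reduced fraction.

15/22

With continuation probability p and discount β, the effective per-period discount factor is βp.
Grim-trigger IC: βp ≥ (32−23)/(32−10) = 9/22.
So p ≥ (9/22)/(3/5) = 15/22.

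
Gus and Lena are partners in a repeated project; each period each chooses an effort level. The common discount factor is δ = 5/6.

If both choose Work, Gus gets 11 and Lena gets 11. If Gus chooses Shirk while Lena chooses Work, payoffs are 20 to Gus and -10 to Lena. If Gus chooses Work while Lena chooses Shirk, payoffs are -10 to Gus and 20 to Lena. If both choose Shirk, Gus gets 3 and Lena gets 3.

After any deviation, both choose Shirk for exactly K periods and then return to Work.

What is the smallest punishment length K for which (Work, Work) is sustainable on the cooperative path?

2

IC: δ(1−δ^K)/(1−δ) ≥ (20−11)/(11−3) = 9/8.
With δ = 5/6: need 1 − δ^K ≥ 9/8·(1−5/6)/(5/6), i.e. δ^K ≤ 0.7750.
Since (5/6)^1 = 0.8333 and (5/6)^2 = 0.6944, the smallest such K is 2.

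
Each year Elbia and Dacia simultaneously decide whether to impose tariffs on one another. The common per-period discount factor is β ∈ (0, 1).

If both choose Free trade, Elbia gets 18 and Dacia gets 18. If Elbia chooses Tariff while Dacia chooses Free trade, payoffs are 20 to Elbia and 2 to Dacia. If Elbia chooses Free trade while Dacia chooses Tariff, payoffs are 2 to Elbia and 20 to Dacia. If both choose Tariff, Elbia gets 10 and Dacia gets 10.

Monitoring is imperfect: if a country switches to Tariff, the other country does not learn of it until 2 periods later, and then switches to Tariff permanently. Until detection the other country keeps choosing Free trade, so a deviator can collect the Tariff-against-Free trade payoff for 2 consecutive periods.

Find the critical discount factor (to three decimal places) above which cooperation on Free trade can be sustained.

The best deviation is to choose Tariff for all 2 undetected periods, earning 20 each, then 10 forever once detected.
Deviation value: 20(1−β^2)/(1−β) + 10β^2/(1−β); cooperation value: 18/(1−β).
IC: 18 ≥ 20(1−β^2) + 10β^2 = 20 − 10β^2.
So β^2 ≥ 2/10 = 1/5, giving β ≥ (1/5)^(1/2) ≈ 0.447.

0.447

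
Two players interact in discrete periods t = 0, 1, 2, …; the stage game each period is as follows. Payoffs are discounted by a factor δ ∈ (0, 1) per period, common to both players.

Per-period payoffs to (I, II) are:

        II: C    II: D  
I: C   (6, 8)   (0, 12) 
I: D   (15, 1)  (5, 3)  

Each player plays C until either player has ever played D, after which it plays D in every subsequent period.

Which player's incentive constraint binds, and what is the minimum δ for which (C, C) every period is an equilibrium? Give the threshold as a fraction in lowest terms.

I; δ ≥ 9/10

I: cooperation gives 6 each period; deviation gives 15 once then 5 forever.
  6/(1−δ) ≥ 15 + 5δ/(1−δ) ⇒ δ ≥ 9/10.
II: cooperation gives 8 each period; deviation gives 12 once then 3 forever.
  δ ≥ 4/9.
Both must hold, so the binding constraint is I's: δ ≥ 9/10.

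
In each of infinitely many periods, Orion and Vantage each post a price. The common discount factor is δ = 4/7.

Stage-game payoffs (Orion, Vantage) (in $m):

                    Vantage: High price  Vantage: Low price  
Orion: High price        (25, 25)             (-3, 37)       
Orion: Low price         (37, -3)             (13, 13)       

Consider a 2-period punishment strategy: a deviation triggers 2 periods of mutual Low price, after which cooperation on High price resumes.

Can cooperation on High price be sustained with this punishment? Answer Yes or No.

No

Comparing payoff streams over the 3 periods until play realigns: cooperate → 25(1+δ+…+δ^2); deviate → 37 + 13(δ+…+δ^2).
Cooperation is sustained iff (25−13)(δ+…+δ^2) ≥ 37−25.
δ+…+δ^2 = 4/7·(1−(4/7)^2)/(1−4/7) = 0.8980, and (37−25)/(25−13) = 1.0000.
0.8980 < 1.0000, so cooperation is not sustainable.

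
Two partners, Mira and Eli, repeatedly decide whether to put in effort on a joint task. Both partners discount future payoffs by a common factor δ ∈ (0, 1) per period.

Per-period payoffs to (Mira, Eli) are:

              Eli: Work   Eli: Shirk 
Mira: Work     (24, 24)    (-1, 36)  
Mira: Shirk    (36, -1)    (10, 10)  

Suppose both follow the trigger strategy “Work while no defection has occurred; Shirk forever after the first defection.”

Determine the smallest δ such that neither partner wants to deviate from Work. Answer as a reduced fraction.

6/13

One-period gain from deviating is 36 − 24 = 12. The loss is 24 − 10 = 14 in every subsequent period, with present value 14·δ/(1−δ).
Deviation is unprofitable when 14·δ/(1−δ) ≥ 12, i.e. δ/(1−δ) ≥ 6/7.
Equivalently δ ≥ 12/(12+14) = 6/13.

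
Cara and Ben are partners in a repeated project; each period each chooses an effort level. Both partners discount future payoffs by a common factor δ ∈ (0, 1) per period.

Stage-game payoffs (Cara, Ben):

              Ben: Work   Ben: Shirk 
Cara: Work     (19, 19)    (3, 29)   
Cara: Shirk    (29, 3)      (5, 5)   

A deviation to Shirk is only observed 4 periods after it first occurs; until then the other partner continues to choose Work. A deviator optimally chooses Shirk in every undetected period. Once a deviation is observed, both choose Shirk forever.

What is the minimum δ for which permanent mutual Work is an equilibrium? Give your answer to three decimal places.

The best deviation is to choose Shirk for all 4 undetected periods, earning 29 each, then 5 forever once detected.
Deviation value: 29(1−δ^4)/(1−δ) + 5δ^4/(1−δ); cooperation value: 19/(1−δ).
IC: 19 ≥ 29(1−δ^4) + 5δ^4 = 29 − 24δ^4.
So δ^4 ≥ 10/24 = 5/12, giving δ ≥ (5/12)^(1/4) ≈ 0.803.

0.803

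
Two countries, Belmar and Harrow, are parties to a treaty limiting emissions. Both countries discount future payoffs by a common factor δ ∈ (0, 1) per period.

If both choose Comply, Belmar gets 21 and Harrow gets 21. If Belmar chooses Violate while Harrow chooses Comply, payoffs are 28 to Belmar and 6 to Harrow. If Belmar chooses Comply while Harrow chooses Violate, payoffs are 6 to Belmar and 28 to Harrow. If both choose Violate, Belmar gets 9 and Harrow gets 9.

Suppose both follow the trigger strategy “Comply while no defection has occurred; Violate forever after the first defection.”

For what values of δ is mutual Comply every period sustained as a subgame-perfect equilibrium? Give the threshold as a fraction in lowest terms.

21/(1−δ) ≥ 28 + 9δ/(1−δ)
21 ≥ 28 − 19δ
δ ≥ 7/19.

7/19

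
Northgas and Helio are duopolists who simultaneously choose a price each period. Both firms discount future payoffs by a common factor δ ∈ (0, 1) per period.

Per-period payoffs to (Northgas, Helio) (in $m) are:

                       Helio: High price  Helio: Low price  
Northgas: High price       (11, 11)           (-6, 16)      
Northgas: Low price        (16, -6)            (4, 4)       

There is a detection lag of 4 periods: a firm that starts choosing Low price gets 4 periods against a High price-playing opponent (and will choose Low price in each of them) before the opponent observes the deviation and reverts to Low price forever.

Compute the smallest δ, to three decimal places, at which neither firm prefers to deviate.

0.803

A deviator earns 16 for 4 periods, then 4 forever; cooperating earns 11 forever. Multiplying the IC by (1−δ):
11 ≥ 16(1−δ^4) + 4δ^4, so 12·δ^4 ≥ 5 and δ^4 ≥ 5/12.
δ ≥ (5/12)^(1/4) ≈ 0.803.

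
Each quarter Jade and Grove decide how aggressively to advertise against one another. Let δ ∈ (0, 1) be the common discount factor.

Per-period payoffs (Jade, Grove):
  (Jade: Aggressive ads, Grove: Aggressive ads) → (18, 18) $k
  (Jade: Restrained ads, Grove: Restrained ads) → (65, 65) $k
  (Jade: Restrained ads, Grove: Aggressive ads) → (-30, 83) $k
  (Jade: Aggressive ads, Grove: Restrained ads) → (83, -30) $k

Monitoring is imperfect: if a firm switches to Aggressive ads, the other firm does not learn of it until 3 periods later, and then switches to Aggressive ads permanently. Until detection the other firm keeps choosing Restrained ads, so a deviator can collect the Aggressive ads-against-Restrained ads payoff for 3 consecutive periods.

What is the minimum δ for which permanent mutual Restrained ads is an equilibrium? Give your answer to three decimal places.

Deviating for the 3 undetected periods gains 83−65 = 18 per period over cooperation, then loses 65−18 = 47 per period forever once punishment starts.
Gain: 18(1 + δ + … + δ^2); loss: 47·δ^3/(1−δ).
No profitable deviation ⇔ 18(1−δ^3) ≤ 47·δ^3, i.e. δ^3 ≥ 18/(18+47) = 18/65.
Hence δ ≥ (18/65)^(1/3) ≈ 0.652.

0.652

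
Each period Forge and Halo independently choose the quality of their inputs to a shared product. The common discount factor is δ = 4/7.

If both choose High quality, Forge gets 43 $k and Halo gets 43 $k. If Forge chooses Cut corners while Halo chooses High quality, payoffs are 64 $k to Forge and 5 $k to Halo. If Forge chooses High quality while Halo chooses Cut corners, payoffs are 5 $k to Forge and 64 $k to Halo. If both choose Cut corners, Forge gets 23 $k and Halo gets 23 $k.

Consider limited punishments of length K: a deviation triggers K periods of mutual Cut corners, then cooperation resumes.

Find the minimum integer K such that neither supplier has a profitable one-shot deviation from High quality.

IC: δ(1−δ^K)/(1−δ) ≥ (64−43)/(43−23) = 21/20.
With δ = 4/7: need 1 − δ^K ≥ 21/20·(1−4/7)/(4/7), i.e. δ^K ≤ 0.2125.
Since (4/7)^2 = 0.3265 and (4/7)^3 = 0.1866, the smallest such K is 3.

3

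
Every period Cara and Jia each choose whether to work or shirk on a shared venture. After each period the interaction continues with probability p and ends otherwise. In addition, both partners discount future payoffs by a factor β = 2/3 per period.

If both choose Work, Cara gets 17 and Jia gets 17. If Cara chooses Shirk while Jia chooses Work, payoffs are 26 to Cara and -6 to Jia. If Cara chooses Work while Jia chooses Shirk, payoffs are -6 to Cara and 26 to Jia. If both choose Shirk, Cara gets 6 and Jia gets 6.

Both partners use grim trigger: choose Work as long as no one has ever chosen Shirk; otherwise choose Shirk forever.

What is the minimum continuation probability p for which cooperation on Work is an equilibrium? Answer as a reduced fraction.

Expected continuation weight on next period's payoff is β·p = 2/3·p, which plays the role of the discount factor.
Cooperation requires 2/3·p ≥ (26−17)/(26−6) = 9/20, hence p ≥ 27/40.

27/40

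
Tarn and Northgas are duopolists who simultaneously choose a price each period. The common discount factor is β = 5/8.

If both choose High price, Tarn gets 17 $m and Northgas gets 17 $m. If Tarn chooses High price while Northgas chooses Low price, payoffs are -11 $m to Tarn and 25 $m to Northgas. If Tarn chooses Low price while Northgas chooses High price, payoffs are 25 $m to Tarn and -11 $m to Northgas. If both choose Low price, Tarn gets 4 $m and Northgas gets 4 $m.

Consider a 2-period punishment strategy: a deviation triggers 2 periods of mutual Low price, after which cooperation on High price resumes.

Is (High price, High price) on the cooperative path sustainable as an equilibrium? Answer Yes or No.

IC: β+…+β^2 ≥ (25−17)/(17−4) = 8/13.
At β = 5/8: partial sum = 1.0156 ≥ 0.6154. Cooperation sustainable.

Yes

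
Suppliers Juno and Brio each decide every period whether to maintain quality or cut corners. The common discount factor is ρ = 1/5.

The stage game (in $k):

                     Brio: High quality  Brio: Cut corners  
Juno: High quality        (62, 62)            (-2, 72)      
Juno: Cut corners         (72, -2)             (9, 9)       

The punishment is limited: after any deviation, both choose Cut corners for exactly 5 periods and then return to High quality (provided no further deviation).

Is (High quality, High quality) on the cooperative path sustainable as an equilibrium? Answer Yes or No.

Comparing payoff streams over the 6 periods until play realigns: cooperate → 62(1+ρ+…+ρ^5); deviate → 72 + 9(ρ+…+ρ^5).
Cooperation is sustained iff (62−9)(ρ+…+ρ^5) ≥ 72−62.
ρ+…+ρ^5 = 1/5·(1−(1/5)^5)/(1−1/5) = 0.2499, and (72−62)/(62−9) = 0.1887.
0.2499 ≥ 0.1887, so cooperation is sustainable.

Yes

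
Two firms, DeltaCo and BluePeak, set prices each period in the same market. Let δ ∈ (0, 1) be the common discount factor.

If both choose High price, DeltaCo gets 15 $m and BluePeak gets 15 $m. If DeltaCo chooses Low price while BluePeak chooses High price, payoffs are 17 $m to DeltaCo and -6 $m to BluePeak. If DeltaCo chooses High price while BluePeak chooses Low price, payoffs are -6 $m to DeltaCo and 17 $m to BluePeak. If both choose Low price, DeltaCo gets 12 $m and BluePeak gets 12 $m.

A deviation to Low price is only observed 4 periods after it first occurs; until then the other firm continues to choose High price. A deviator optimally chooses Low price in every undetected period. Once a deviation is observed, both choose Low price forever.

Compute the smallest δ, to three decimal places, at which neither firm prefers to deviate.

A deviator earns 17 for 4 periods, then 12 forever; cooperating earns 15 forever. Multiplying the IC by (1−δ):
15 ≥ 17(1−δ^4) + 12δ^4, so 5·δ^4 ≥ 2 and δ^4 ≥ 2/5.
δ ≥ (2/5)^(1/4) ≈ 0.795.

0.795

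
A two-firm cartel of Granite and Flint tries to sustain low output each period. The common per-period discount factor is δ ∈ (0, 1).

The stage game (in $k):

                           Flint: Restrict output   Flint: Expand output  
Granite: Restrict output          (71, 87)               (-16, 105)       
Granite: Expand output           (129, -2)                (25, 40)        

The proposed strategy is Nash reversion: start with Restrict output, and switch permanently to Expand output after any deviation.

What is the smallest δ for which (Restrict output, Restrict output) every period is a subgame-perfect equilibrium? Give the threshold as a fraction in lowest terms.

Granite: cooperation gives 71 each period; deviation gives 129 once then 25 forever.
  71/(1−δ) ≥ 129 + 25δ/(1−δ) ⇒ δ ≥ 58/104 = 29/52.
Flint: cooperation gives 87 each period; deviation gives 105 once then 40 forever.
  δ ≥ 18/65.
Both must hold, so the binding constraint is Granite's: δ ≥ 29/52.

29/52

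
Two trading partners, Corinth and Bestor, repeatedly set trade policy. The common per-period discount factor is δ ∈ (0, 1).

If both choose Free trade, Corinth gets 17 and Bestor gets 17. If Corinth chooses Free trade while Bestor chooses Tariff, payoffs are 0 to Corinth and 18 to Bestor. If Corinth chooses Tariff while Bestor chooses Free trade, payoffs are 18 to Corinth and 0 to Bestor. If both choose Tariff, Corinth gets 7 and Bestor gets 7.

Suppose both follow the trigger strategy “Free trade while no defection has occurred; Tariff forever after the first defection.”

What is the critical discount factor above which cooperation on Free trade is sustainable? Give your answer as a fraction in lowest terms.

1/11

17/(1−δ) ≥ 18 + 7δ/(1−δ)
17 ≥ 18 − 11δ
δ ≥ 1/11.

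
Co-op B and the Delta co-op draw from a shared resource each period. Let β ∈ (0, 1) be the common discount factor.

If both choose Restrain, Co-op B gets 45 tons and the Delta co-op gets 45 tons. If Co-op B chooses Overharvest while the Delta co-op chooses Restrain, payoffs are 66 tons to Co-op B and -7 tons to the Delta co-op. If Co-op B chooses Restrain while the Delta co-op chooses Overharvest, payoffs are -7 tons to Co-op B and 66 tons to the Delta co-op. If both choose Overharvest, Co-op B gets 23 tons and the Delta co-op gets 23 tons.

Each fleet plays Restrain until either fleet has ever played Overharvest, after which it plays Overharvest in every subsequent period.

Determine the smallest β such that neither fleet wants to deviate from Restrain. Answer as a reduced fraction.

21/43

One-period gain from deviating is 66 − 45 = 21. The loss is 45 − 23 = 22 in every subsequent period, with present value 22·β/(1−β).
Deviation is unprofitable when 22·β/(1−β) ≥ 21, i.e. β/(1−β) ≥ 21/22.
Equivalently β ≥ 21/(21+22) = 21/43.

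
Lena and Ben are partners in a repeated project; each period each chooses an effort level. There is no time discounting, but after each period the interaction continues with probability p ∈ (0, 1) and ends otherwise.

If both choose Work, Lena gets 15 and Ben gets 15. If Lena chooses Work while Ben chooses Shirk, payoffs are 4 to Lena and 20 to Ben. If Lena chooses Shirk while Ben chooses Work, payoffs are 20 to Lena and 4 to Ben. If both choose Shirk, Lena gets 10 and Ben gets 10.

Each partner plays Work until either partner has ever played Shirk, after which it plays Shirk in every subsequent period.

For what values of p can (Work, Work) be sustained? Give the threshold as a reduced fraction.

1/2

Expected cooperation value is 15 + p·15 + p²·15 + … = 15/(1−p); deviation gives 20 + p·10/(1−p).
15 ≥ 20(1−p) + 10p ⇒ 10p ≥ 5 ⇒ p ≥ 5/10 = 1/2.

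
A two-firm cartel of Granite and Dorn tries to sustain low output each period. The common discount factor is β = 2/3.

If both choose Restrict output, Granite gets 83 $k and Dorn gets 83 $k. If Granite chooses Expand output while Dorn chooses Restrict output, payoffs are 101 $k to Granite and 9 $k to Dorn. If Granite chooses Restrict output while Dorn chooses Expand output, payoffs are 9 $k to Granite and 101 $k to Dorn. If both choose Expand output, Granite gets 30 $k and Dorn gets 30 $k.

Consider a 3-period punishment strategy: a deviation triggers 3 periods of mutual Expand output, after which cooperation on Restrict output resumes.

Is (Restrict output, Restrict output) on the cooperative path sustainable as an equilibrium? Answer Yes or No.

Comparing payoff streams over the 4 periods until play realigns: cooperate → 83(1+β+…+β^3); deviate → 101 + 30(β+…+β^3).
Cooperation is sustained iff (83−30)(β+…+β^3) ≥ 101−83.
β+…+β^3 = 2/3·(1−(2/3)^3)/(1−2/3) = 1.4074, and (101−83)/(83−30) = 0.3396.
1.4074 ≥ 0.3396, so cooperation is sustainable.

Yes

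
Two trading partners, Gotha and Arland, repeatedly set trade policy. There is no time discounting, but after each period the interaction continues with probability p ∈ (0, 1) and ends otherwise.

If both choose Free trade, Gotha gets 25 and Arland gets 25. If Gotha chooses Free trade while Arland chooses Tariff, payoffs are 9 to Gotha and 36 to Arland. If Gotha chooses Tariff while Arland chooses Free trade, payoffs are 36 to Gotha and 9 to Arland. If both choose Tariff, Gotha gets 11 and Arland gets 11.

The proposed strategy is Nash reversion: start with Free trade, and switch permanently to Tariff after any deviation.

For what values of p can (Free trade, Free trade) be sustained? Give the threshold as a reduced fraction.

Expected cooperation value is 25 + p·25 + p²·25 + … = 25/(1−p); deviation gives 36 + p·11/(1−p).
25 ≥ 36(1−p) + 11p ⇒ 25p ≥ 11 ⇒ p ≥ 11/25.

11/25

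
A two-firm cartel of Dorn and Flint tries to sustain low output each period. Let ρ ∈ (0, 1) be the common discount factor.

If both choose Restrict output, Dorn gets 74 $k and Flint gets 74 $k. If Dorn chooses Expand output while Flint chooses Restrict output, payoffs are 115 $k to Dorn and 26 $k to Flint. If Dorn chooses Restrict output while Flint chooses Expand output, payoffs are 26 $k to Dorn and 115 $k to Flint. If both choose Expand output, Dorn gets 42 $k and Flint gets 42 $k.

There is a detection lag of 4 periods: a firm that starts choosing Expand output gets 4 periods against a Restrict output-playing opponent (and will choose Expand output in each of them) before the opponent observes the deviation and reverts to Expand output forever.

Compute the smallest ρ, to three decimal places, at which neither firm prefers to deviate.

Deviating for the 4 undetected periods gains 115−74 = 41 per period over cooperation, then loses 74−42 = 32 per period forever once punishment starts.
Gain: 41(1 + ρ + … + ρ^3); loss: 32·ρ^4/(1−ρ).
No profitable deviation ⇔ 41(1−ρ^4) ≤ 32·ρ^4, i.e. ρ^4 ≥ 41/(41+32) = 41/73.
Hence ρ ≥ (41/73)^(1/4) ≈ 0.866.

0.866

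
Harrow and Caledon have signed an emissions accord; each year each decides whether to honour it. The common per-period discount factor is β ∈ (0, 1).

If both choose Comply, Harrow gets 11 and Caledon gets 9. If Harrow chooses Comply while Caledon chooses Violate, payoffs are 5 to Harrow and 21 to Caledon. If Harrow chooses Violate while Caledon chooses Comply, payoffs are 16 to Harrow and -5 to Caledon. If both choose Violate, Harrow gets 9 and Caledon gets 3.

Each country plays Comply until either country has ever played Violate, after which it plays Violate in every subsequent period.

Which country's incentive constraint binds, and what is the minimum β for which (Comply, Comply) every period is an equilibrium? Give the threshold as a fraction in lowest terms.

Harrow's threshold: (16−11)/(16−9) = 5/7.
Caledon's threshold: (21−9)/(21−3) = 2/3.
5/7 > 2/3, so Harrow binds and β* = 5/7.

Harrow; β ≥ 5/7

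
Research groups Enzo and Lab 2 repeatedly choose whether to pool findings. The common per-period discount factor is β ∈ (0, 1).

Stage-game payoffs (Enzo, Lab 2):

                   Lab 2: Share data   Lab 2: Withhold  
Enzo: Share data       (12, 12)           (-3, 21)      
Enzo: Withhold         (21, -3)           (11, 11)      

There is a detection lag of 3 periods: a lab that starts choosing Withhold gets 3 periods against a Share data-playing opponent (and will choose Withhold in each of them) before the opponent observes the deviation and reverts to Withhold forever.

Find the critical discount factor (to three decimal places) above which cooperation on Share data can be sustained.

The best deviation is to choose Withhold for all 3 undetected periods, earning 21 each, then 11 forever once detected.
Deviation value: 21(1−β^3)/(1−β) + 11β^3/(1−β); cooperation value: 12/(1−β).
IC: 12 ≥ 21(1−β^3) + 11β^3 = 21 − 10β^3.
So β^3 ≥ 9/10, giving β ≥ (9/10)^(1/3) ≈ 0.965.

0.965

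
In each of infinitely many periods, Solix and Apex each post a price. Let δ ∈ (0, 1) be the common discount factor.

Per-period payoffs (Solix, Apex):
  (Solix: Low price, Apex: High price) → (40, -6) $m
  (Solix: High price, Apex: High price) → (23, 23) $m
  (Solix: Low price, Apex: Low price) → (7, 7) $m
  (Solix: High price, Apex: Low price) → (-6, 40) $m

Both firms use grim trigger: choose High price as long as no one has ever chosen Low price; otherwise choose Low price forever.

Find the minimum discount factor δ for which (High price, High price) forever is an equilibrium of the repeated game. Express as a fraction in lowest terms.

One-period gain from deviating is 40 − 23 = 17. The loss is 23 − 7 = 16 in every subsequent period, with present value 16·δ/(1−δ).
Deviation is unprofitable when 16·δ/(1−δ) ≥ 17, i.e. δ/(1−δ) ≥ 17/16.
Equivalently δ ≥ 17/(17+16) = 17/33.

17/33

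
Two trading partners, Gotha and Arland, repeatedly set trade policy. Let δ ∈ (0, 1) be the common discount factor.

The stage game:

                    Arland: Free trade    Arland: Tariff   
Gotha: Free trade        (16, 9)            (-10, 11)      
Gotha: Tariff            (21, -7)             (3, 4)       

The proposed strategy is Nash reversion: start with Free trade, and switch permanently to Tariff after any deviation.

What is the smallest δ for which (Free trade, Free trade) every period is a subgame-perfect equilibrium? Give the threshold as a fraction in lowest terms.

Gotha: cooperation gives 16 each period; deviation gives 21 once then 3 forever.
  16/(1−δ) ≥ 21 + 3δ/(1−δ) ⇒ δ ≥ 5/18.
Arland: cooperation gives 9 each period; deviation gives 11 once then 4 forever.
  δ ≥ 2/7.
Both must hold, so the binding constraint is Arland's: δ ≥ 2/7.

2/7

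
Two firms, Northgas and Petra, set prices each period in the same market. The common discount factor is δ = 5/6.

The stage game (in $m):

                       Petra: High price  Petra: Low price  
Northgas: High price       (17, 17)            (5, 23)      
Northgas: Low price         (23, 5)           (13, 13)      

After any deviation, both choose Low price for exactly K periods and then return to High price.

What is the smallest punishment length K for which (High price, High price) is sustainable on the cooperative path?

2

No profitable deviation requires (17−13)(δ+…+δ^K) ≥ 23−17, i.e. δ+…+δ^K ≥ 3/2 ≈ 1.5000.
With δ = 5/6, the partial sums are K=1: 0.8333, K=2: 1.5278.
K = 2 is the first length at which the sum reaches 1.5000.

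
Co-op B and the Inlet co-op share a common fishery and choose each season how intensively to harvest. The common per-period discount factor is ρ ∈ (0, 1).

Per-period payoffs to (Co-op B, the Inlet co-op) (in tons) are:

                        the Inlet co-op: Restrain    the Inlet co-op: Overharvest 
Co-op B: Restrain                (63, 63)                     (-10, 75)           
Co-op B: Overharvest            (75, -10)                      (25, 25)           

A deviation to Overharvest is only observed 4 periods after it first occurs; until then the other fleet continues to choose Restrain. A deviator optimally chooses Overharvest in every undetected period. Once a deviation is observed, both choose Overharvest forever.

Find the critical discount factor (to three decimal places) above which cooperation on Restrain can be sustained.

0.700

A deviator earns 75 for 4 periods, then 25 forever; cooperating earns 63 forever. Multiplying the IC by (1−ρ):
63 ≥ 75(1−ρ^4) + 25ρ^4, so 50·ρ^4 ≥ 12 and ρ^4 ≥ 6/25.
ρ ≥ (6/25)^(1/4) ≈ 0.700.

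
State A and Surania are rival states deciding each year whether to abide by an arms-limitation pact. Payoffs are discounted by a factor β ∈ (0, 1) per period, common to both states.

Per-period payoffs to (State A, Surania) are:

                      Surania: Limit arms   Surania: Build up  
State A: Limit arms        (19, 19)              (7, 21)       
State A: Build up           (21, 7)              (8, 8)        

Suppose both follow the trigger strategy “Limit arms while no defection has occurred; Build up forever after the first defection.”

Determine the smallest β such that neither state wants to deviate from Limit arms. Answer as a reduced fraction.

2/13

Under grim trigger the critical discount factor is (T−C)/(T−P) with T = 21, C = 19, P = 8.
β* = (21−19)/(21−8) = 2/13.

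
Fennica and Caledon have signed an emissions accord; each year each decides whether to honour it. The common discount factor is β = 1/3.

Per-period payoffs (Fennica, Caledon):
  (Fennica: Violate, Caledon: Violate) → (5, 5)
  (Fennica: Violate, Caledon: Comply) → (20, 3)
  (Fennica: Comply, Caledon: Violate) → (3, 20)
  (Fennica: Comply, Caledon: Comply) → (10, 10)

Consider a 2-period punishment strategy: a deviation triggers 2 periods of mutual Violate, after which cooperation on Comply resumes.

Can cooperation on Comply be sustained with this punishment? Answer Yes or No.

A one-shot deviation gives 20 now, then 5 for 2 periods, then back to 10.
Gain from deviating: (20−10) today; loss: (10−5) in each of the next 2 periods.
No-deviation condition: (10−5)(β+…+β^2) ≥ 20−10, i.e. β+…+β^2 ≥ 2.
At β = 1/3: β+…+β^2 = 0.4444 < 2.0000.
So cooperation is not sustainable.

No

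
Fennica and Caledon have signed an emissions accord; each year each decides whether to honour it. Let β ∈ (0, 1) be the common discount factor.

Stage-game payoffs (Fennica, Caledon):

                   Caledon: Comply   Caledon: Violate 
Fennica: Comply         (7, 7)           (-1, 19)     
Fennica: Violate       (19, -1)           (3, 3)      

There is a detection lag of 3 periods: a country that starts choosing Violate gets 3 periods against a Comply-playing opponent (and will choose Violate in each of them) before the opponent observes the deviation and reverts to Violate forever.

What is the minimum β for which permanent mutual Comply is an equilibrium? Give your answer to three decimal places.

Deviating for the 3 undetected periods gains 19−7 = 12 per period over cooperation, then loses 7−3 = 4 per period forever once punishment starts.
Gain: 12(1 + β + … + β^2); loss: 4·β^3/(1−β).
No profitable deviation ⇔ 12(1−β^3) ≤ 4·β^3, i.e. β^3 ≥ 12/(12+4) = 3/4.
Hence β ≥ (3/4)^(1/3) ≈ 0.909.

0.909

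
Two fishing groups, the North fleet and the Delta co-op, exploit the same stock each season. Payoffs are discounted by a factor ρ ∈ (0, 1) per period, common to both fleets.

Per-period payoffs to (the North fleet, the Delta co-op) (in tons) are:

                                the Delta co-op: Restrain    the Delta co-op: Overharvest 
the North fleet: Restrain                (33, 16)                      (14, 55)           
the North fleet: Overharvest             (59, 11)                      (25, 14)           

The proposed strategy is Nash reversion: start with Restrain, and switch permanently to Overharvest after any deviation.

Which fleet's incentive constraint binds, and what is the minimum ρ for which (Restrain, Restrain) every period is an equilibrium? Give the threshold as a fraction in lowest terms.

the Delta co-op; ρ ≥ 39/41

the North fleet's threshold: (59−33)/(59−25) = 13/17.
the Delta co-op's threshold: (55−16)/(55−14) = 39/41.
13/17 < 39/41, so the Delta co-op binds and ρ* = 39/41.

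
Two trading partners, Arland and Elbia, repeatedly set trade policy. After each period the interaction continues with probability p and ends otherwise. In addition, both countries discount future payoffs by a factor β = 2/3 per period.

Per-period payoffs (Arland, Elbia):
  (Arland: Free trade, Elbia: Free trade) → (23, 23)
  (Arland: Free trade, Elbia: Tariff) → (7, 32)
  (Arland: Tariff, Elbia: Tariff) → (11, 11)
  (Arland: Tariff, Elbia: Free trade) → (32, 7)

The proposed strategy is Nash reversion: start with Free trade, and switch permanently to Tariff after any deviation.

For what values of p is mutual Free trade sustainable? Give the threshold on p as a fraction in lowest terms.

Expected continuation weight on next period's payoff is β·p = 2/3·p, which plays the role of the discount factor.
Cooperation requires 2/3·p ≥ (32−23)/(32−11) = 3/7, hence p ≥ 9/14.

9/14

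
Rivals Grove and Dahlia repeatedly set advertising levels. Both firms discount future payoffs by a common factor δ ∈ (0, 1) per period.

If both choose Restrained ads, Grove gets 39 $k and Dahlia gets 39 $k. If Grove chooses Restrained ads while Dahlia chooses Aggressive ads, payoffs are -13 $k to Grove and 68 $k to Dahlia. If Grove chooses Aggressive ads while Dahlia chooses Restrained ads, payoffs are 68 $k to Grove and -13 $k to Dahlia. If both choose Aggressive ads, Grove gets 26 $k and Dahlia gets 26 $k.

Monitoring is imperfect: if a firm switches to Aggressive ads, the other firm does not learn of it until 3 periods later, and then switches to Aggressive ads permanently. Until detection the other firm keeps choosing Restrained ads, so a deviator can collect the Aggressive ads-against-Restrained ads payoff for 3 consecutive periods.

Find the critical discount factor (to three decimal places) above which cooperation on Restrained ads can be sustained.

0.884

The best deviation is to choose Aggressive ads for all 3 undetected periods, earning 68 each, then 26 forever once detected.
Deviation value: 68(1−δ^3)/(1−δ) + 26δ^3/(1−δ); cooperation value: 39/(1−δ).
IC: 39 ≥ 68(1−δ^3) + 26δ^3 = 68 − 42δ^3.
So δ^3 ≥ 29/42, giving δ ≥ (29/42)^(1/3) ≈ 0.884.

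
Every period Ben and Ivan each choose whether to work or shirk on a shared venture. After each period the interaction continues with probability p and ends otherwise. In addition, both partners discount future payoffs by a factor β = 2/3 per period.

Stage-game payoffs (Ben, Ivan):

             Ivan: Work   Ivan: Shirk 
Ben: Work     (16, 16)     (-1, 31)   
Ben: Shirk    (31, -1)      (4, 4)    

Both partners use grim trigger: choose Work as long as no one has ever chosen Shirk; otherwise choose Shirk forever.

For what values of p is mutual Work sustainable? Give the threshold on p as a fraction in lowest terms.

Expected continuation weight on next period's payoff is β·p = 2/3·p, which plays the role of the discount factor.
Cooperation requires 2/3·p ≥ (31−16)/(31−4) = 5/9, hence p ≥ 5/6.

5/6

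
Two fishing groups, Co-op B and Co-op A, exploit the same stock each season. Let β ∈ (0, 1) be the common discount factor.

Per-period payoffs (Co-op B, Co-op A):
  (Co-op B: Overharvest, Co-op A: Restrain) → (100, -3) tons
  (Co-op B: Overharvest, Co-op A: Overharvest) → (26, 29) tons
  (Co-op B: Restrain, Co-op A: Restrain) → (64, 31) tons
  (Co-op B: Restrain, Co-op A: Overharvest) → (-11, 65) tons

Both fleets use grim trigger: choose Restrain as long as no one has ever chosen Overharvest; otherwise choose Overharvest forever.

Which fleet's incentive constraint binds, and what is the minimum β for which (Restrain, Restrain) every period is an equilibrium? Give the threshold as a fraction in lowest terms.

Co-op B's threshold: (100−64)/(100−26) = 18/37.
Co-op A's threshold: (65−31)/(65−29) = 17/18.
18/37 < 17/18, so Co-op A binds and β* = 17/18.

Co-op A; β ≥ 17/18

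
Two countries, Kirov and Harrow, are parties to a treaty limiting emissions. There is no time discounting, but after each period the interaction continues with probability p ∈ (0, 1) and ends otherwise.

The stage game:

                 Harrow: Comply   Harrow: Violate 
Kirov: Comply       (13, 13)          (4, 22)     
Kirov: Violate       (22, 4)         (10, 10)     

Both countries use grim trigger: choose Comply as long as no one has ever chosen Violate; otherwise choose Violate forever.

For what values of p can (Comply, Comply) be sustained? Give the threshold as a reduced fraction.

Expected cooperation value is 13 + p·13 + p²·13 + … = 13/(1−p); deviation gives 22 + p·10/(1−p).
13 ≥ 22(1−p) + 10p ⇒ 12p ≥ 9 ⇒ p ≥ 9/12 = 3/4.

3/4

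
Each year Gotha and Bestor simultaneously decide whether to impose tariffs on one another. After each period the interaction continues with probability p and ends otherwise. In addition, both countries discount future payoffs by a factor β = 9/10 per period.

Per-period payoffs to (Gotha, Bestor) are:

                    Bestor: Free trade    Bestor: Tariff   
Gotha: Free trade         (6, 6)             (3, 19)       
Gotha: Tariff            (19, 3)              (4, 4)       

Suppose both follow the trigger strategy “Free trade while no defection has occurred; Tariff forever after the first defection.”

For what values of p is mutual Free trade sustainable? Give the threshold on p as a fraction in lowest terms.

With continuation probability p and discount β, the effective per-period discount factor is βp.
Grim-trigger IC: βp ≥ (19−6)/(19−4) = 13/15.
So p ≥ (13/15)/(9/10) = 26/27.

26/27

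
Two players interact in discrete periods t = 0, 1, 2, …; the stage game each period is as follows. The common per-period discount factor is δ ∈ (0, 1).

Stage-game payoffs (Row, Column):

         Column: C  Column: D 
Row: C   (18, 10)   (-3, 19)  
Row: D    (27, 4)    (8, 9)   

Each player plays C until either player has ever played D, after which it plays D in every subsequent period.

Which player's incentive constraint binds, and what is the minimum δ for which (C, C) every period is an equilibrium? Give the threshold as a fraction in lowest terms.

Column; δ ≥ 9/10

Row's threshold: (27−18)/(27−8) = 9/19.
Column's threshold: (19−10)/(19−9) = 9/10.
9/19 < 9/10, so Column binds and δ* = 9/10.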